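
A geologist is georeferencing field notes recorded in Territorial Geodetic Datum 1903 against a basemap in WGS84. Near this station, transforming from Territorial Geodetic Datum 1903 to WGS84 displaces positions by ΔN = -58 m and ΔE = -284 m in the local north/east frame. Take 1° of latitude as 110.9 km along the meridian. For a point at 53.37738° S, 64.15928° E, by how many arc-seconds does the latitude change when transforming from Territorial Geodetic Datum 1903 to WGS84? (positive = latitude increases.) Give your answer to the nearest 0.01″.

Δφ = -1.88″

1° of latitude = 110.9 km, so Δφ = -58.0 / 110900 = -0.0005230° = -1.883″.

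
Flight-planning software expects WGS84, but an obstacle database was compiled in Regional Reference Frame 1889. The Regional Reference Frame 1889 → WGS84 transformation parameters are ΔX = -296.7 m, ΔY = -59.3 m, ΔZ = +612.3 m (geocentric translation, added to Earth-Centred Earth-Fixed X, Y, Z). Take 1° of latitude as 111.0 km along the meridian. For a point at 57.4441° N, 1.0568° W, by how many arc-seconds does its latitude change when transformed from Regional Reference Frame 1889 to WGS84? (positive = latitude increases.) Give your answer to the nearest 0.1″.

Δφ = 18.8″

sin φ = 0.842867, cos φ = 0.538122, sin λ = -0.018444, cos λ = 0.999830.
North component: ΔN = −sin φ cos λ·ΔX − sin φ sin λ·ΔY + cos φ·ΔZ = −(0.842867)(0.999830)(-296.7) − (0.842867)(-0.018444)(-59.3) + (0.538122)(612.3) = 578.61 m.
1° of latitude spans 111000 m, so Δφ = 578.61 / 111000 × 3600 = 18.766″.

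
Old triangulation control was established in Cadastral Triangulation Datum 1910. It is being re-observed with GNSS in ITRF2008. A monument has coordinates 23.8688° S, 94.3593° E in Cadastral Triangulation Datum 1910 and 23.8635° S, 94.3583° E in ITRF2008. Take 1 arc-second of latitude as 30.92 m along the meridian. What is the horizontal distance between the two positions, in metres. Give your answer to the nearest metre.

599 m

Δφ = -23.8635° − -23.8688° = +0.0053°; Δλ = 94.3583° − 94.3593° = -0.0010°.
1° of latitude = 3600 × 30.92 = 111312 m.
ΔN = Δφ × 111312 = 590.0 m; ΔE = Δλ × 111312 × cos(-23.8688°) = -0.0010 × 111312 × 0.914474 = -101.8 m.
Distance = √(ΔE² + ΔN²) = √((-101.8)² + 590.0²) = 598.7 m.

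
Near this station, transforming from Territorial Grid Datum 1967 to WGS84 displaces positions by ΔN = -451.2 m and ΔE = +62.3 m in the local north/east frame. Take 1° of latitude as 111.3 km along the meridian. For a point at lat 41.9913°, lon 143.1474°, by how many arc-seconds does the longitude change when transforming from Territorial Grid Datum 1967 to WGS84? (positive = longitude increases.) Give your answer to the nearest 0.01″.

Δλ = 2.71″

At latitude 41.9913°, cos φ = 0.743246.
1° of longitude at this latitude = 111.3 × cos φ = 82.72 km, so Δλ = 62.3 / 82723.3 = 0.0007531° = 2.711″.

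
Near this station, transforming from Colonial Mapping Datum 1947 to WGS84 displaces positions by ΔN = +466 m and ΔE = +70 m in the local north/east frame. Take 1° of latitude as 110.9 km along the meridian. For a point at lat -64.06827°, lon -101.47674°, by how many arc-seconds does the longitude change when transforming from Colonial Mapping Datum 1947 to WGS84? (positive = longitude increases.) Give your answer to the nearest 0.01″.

Δλ = 5.20″

At latitude -64.06827°, cos φ = 0.437300.
1° of longitude at this latitude = 110.9 × cos φ = 48.50 km, so Δλ = 70.0 / 48496.6 = 0.0014434° = 5.196″.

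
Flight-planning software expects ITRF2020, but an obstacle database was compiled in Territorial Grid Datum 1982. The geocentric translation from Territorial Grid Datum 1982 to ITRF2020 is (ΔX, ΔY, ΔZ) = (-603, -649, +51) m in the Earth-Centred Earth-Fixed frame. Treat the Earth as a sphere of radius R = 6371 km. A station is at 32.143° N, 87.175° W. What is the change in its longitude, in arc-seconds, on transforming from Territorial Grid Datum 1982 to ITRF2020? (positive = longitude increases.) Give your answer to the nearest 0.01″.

Δλ = -24.25″

sin φ = 0.532034, cos φ = 0.846723, sin λ = -0.998785, cos λ = 0.049286.
East component: ΔE = −sin λ·ΔX + cos λ·ΔY = −(-0.998785)(-603) + (0.049286)(-649) = -634.25 m.
1° of latitude spans πR/180 = 111195 m; at latitude φ, 1° of longitude spans that × cos φ = 94151.3 m, so Δλ = -634.25 / 94151.3 × 3600 = -24.252″.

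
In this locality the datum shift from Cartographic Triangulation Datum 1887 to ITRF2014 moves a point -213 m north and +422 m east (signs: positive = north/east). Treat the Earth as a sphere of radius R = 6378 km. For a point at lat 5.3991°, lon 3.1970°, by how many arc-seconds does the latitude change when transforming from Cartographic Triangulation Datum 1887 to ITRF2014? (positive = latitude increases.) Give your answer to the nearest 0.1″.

On a sphere of radius R, 1 rad of latitude = R, so Δφ = ΔN / R = -213.0 / 6378000 = -3.3396e-05 rad = -6.888″.

Δφ = -6.9″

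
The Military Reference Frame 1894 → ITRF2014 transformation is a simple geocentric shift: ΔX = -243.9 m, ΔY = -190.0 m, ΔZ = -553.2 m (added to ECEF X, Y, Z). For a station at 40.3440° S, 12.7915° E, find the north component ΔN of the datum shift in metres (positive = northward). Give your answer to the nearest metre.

The local north axis is (−sin φ cos λ, −sin φ sin λ, cos φ), giving ΔN = -153.976 − 27.233 − 421.633 = -602.84 m.

ΔN = -603 m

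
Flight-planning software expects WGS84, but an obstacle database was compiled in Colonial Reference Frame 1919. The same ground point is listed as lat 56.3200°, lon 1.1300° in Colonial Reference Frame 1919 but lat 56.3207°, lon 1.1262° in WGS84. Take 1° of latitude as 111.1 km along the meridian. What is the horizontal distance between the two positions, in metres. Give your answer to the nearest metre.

Δφ = 56.3207° − 56.3200° = +0.0007°; Δλ = 1.1262° − 1.1300° = -0.0038°.
ΔN = Δφ × 111100 = 77.8 m; ΔE = Δλ × 111100 × cos(56.3200°) = -0.0038 × 111100 × 0.554554 = -234.1 m.
Distance = √(ΔE² + ΔN²) = √((-234.1)² + 77.8²) = 246.7 m.

247 m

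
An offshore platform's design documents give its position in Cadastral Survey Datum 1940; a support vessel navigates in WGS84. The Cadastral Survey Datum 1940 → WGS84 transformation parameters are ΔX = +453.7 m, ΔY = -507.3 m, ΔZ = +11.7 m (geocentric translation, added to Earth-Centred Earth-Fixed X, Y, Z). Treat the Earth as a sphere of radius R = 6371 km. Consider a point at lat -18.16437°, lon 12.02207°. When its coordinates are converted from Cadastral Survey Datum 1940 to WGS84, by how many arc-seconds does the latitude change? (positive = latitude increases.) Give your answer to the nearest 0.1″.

Δφ = 3.8″

sin φ = -0.311744, cos φ = 0.950166, sin λ = 0.208288, cos λ = 0.978067.
North component: ΔN = −sin φ cos λ·ΔX − sin φ sin λ·ΔY + cos φ·ΔZ = −(-0.311744)(0.978067)(453.7) − (-0.311744)(0.208288)(-507.3) + (0.950166)(11.7) = 116.51 m.
1° of latitude spans πR/180 = 111195 m, so Δφ = 116.51 / 111195 × 3600 = 3.772″.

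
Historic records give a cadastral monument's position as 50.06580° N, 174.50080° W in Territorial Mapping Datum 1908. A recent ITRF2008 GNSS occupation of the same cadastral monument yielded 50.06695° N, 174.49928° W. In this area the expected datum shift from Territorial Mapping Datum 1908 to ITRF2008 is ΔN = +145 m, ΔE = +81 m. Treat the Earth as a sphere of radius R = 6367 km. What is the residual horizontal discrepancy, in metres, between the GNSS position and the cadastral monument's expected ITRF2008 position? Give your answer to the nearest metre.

Observed coordinate differences: Δφ = +0.00115°, Δλ = +0.00152°.
Converting to metres (1° lat = 111125 m, cos φ = 0.641907): observed ΔN = 127.8 m, observed ΔE = 108.4 m.
Subtracting the expected shift leaves a residual of 127.8 − (145) = -17.2 m north and 108.4 − (81) = 27.4 m east.
Residual distance = √((-17.2)² + 27.4²) = 32.4 m.

32 m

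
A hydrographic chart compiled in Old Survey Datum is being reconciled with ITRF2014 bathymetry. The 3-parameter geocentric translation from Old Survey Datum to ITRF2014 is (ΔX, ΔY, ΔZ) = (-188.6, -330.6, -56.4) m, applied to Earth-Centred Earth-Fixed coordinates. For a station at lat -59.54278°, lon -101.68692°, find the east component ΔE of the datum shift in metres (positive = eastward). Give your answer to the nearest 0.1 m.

The local east axis at (φ, λ) is (−sin λ, cos λ, 0), so ΔE = −sin(-101.68692°)·(-188.6) + cos(-101.68692°)·(-330.6) = -117.72 m.

ΔE = -117.7 m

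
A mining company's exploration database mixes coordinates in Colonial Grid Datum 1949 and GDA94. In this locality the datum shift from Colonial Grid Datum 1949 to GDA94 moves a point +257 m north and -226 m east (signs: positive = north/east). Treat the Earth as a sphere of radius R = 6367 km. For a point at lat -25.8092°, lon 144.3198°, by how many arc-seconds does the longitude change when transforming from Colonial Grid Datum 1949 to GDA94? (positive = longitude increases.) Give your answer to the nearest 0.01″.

Δλ = -8.13″

At latitude -25.8092°, cos φ = 0.900249.
One radian of longitude at latitude φ spans R cos φ, so Δλ = ΔE / (R cos φ) = -226.0 / (6367000 × 0.900249) = -3.9429e-05 rad = -8.133″.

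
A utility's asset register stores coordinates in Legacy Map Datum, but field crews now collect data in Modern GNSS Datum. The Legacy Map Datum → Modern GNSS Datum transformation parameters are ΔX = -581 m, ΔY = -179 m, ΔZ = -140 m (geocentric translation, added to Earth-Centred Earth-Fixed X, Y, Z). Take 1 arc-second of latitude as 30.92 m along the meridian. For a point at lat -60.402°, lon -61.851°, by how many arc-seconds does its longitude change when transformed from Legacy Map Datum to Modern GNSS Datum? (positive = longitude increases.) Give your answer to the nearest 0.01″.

sin φ = -0.869512, cos φ = 0.493912, sin λ = -0.881724, cos λ = 0.471766.
East component: ΔE = −sin λ·ΔX + cos λ·ΔY = −(-0.881724)(-581) + (0.471766)(-179) = -596.73 m.
1° of latitude spans 3600 × 30.92 = 111312 m; at latitude φ, 1° of longitude spans that × cos φ = 54978.3 m, so Δλ = -596.73 / 54978.3 × 3600 = -39.074″.

Δλ = -39.07″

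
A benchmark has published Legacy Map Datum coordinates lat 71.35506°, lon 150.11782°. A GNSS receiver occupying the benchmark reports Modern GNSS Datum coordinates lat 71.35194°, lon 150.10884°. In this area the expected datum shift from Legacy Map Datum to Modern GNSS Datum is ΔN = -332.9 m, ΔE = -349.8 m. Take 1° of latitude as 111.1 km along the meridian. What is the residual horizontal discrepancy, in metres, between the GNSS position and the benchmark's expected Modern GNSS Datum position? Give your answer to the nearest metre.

Observed coordinate differences: Δφ = -0.00312°, Δλ = -0.00898°.
Converting to metres (1° lat = 111100 m, cos φ = 0.319703): observed ΔN = -346.6 m, observed ΔE = -319.0 m.
Subtracting the expected shift leaves a residual of -346.6 − (-332.9) = -13.7 m north and -319.0 − (-349.8) = 30.8 m east.
Residual distance = √((-13.7)² + 30.8²) = 33.8 m.

34 m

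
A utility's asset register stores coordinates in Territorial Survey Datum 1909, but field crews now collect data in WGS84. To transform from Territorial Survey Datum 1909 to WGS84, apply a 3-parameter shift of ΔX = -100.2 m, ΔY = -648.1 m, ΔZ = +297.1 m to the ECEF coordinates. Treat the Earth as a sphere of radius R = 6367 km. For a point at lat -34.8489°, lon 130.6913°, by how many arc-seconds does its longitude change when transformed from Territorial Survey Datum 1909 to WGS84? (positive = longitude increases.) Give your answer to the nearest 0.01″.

sin φ = -0.571414, cos φ = 0.820662, sin λ = 0.758233, cos λ = -0.651983.
East component: ΔE = −sin λ·ΔX + cos λ·ΔY = −(0.758233)(-100.2) + (-0.651983)(-648.1) = 498.53 m.
1° of latitude spans πR/180 = 111125 m; at latitude φ, 1° of longitude spans that × cos φ = 91196.1 m, so Δλ = 498.53 / 91196.1 × 3600 = 19.679″.

Δλ = 19.68″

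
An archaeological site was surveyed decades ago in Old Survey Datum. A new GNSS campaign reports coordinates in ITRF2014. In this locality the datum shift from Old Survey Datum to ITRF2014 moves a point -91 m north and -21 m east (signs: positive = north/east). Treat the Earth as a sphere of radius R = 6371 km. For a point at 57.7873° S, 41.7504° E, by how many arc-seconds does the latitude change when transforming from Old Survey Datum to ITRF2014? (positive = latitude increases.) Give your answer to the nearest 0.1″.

On a sphere of radius R, 1 rad of latitude = R, so Δφ = ΔN / R = -91.0 / 6371000 = -1.4283e-05 rad = -2.946″.

Δφ = -2.9″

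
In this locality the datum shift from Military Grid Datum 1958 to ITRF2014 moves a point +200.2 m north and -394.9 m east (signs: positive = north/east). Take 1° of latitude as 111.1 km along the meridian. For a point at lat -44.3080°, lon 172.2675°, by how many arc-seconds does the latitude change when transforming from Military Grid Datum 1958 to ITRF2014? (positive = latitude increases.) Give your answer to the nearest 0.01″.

1° of latitude = 111.1 km, so Δφ = 200.2 / 111100 = 0.0018020° = 6.487″.

Δφ = 6.49″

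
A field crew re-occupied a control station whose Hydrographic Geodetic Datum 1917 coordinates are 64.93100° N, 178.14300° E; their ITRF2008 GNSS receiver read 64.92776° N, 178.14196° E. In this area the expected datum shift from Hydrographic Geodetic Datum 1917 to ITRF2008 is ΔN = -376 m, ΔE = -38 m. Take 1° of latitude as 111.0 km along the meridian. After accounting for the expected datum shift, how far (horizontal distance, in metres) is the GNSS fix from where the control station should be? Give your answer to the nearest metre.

20 m

Observed coordinate differences: Δφ = -0.00324°, Δλ = -0.00104°.
Converting to metres (1° lat = 111000 m, cos φ = 0.423709): observed ΔN = -359.6 m, observed ΔE = -48.9 m.
Subtracting the expected shift leaves a residual of -359.6 − (-376) = 16.4 m north and -48.9 − (-38) = -10.9 m east.
Residual distance = √(16.4² + (-10.9)²) = 19.7 m.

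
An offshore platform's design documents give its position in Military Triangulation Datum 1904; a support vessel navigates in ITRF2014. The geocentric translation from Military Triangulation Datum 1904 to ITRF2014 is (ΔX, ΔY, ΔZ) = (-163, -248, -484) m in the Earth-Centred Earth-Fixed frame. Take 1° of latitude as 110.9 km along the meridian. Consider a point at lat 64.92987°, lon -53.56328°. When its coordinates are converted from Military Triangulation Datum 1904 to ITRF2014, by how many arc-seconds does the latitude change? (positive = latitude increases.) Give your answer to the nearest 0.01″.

sin φ = 0.905790, cos φ = 0.423727, sin λ = -0.804513, cos λ = 0.593935.
North component: ΔN = −sin φ cos λ·ΔX − sin φ sin λ·ΔY + cos φ·ΔZ = −(0.905790)(0.593935)(-163) − (0.905790)(-0.804513)(-248) + (0.423727)(-484) = -298.12 m.
1° of latitude spans 110900 m, so Δφ = -298.12 / 110900 × 3600 = -9.677″.

Δφ = -9.68″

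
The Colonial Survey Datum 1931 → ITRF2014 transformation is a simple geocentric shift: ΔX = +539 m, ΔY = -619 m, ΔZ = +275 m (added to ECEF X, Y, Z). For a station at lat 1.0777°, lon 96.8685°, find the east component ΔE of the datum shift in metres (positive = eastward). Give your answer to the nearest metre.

At φ = 1.0777°, λ = 96.8685°: sin φ = 0.018808, cos φ = 0.999823, sin λ = 0.992823, cos λ = -0.119591.
ΔE = −sin λ·ΔX + cos λ·ΔY = −(0.992823)·(539) + (-0.119591)·(-619) = -461.10 m.

ΔE = -461 m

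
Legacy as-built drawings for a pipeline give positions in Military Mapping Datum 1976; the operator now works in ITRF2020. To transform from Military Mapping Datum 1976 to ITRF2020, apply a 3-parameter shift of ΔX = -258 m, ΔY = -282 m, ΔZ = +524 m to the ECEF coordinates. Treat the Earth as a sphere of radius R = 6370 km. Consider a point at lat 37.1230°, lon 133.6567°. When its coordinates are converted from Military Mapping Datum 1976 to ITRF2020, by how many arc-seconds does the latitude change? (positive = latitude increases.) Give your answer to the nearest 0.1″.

sin φ = 0.603528, cos φ = 0.797342, sin λ = 0.723489, cos λ = -0.690336.
North component: ΔN = −sin φ cos λ·ΔX − sin φ sin λ·ΔY + cos φ·ΔZ = −(0.603528)(-0.690336)(-258) − (0.603528)(0.723489)(-282) + (0.797342)(524) = 433.45 m.
1° of latitude spans πR/180 = 111177 m, so Δφ = 433.45 / 111177 × 3600 = 14.035″.

Δφ = 14.0″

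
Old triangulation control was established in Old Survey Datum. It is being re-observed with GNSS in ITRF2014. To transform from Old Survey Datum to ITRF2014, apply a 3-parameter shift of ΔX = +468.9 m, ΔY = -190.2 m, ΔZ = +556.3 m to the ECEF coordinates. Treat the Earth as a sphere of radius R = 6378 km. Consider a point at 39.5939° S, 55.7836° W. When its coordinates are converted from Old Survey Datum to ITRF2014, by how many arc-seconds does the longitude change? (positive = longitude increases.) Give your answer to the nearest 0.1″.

Δλ = 11.8″

sin φ = -0.637342, cos φ = 0.770581, sin λ = -0.826920, cos λ = 0.562320.
East component: ΔE = −sin λ·ΔX + cos λ·ΔY = −(-0.826920)(468.9) + (0.562320)(-190.2) = 280.79 m.
1° of latitude spans πR/180 = 111317 m; at latitude φ, 1° of longitude spans that × cos φ = 85778.9 m, so Δλ = 280.79 / 85778.9 × 3600 = 11.784″.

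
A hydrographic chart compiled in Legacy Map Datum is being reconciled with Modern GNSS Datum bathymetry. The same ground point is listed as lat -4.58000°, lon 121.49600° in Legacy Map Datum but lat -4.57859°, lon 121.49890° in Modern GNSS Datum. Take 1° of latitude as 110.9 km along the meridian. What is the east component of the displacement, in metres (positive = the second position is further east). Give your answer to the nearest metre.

ΔE = 321 m

Δφ = -4.57859° − -4.58000° = +0.00141°; Δλ = 121.49890° − 121.49600° = +0.00290°.
ΔN = Δφ × 110900 = 156.4 m; ΔE = Δλ × 110900 × cos(-4.58000°) = +0.00290 × 110900 × 0.996807 = 320.6 m.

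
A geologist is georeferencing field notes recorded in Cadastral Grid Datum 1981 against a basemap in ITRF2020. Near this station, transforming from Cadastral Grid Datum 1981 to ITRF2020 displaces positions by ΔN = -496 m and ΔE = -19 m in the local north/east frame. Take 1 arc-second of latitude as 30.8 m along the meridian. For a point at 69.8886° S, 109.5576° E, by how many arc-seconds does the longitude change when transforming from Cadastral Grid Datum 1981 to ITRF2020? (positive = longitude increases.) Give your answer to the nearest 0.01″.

Δλ = -1.79″

At latitude -69.8886°, cos φ = 0.343847.
1″ of longitude at this latitude = 30.80 × cos φ = 10.5905 m, so Δλ = -19.0 / 10.5905 = -1.794″.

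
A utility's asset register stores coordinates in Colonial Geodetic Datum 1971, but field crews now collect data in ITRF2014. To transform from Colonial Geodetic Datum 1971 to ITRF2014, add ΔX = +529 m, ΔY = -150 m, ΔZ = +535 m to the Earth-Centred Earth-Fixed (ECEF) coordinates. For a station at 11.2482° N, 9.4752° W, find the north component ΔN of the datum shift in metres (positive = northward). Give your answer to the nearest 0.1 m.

At φ = 11.2482°, λ = -9.4752°: sin φ = 0.195060, cos φ = 0.980791, sin λ = -0.164621, cos λ = 0.986357.
ΔN = −sin φ cos λ·ΔX − sin φ sin λ·ΔY + cos φ·ΔZ = −(0.195060)(0.986357)(529) − (0.195060)(-0.164621)(-150) + (0.980791)(535) = 418.13 m.

ΔN = 418.1 m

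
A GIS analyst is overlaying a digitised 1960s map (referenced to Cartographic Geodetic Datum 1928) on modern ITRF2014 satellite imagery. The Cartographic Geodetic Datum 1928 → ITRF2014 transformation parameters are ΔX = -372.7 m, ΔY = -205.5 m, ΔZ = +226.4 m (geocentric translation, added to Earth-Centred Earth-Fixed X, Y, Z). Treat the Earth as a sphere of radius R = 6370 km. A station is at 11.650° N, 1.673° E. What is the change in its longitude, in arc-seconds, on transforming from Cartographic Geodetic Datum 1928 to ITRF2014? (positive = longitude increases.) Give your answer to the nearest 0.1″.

Δλ = -6.4″

sin φ = 0.201933, cos φ = 0.979399, sin λ = 0.029195, cos λ = 0.999574.
East component: ΔE = −sin λ·ΔX + cos λ·ΔY = −(0.029195)(-372.7) + (0.999574)(-205.5) = -194.53 m.
1° of latitude spans πR/180 = 111177 m; at latitude φ, 1° of longitude spans that × cos φ = 108887.2 m, so Δλ = -194.53 / 108887.2 × 3600 = -6.432″.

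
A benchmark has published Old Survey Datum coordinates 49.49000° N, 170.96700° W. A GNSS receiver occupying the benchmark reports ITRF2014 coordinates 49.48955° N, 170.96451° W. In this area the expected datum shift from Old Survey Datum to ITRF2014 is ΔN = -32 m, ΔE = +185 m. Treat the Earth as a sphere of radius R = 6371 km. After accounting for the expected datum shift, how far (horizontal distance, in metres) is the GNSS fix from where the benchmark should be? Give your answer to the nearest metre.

19 m

Observed coordinate differences: Δφ = -0.00045°, Δλ = +0.00249°.
Converting to metres (1° lat = 111195 m, cos φ = 0.649581): observed ΔN = -50.0 m, observed ΔE = 179.9 m.
Subtracting the expected shift leaves a residual of -50.0 − (-32) = -18.0 m north and 179.9 − (185) = -5.1 m east.
Residual distance = √((-18.0)² + (-5.1)²) = 18.8 m.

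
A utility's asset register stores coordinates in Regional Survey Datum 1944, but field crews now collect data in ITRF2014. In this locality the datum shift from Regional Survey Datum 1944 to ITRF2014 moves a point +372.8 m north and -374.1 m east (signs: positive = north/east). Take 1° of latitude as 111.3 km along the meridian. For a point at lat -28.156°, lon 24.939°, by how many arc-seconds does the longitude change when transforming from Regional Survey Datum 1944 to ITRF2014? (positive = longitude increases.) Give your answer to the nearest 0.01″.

At latitude -28.156°, cos φ = 0.881666.
1° of longitude at this latitude = 111.3 × cos φ = 98.13 km, so Δλ = -374.1 / 98129.4 = -0.0038123° = -13.724″.

Δλ = -13.72″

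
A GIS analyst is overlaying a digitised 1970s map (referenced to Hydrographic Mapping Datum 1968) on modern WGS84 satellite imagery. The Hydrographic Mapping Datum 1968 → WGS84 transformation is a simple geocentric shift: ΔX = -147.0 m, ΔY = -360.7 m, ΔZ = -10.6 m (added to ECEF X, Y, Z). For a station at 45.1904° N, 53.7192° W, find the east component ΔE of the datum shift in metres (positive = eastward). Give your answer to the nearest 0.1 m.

ΔE = -331.9 m

At φ = 45.1904°, λ = -53.7192°: sin φ = 0.709453, cos φ = 0.704753, sin λ = -0.806127, cos λ = 0.591743.
ΔE = −sin λ·ΔX + cos λ·ΔY = −(-0.806127)·(-147.0) + (0.591743)·(-360.7) = -331.94 m.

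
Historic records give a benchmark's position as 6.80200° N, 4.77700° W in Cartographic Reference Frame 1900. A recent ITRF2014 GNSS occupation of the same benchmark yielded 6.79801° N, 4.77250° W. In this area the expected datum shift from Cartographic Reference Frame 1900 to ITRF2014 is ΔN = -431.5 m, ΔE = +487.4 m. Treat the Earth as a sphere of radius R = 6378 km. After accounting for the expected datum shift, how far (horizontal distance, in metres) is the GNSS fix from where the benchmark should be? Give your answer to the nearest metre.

16 m

Observed coordinate differences: Δφ = -0.00399°, Δλ = +0.00450°.
Converting to metres (1° lat = 111317 m, cos φ = 0.992961): observed ΔN = -444.2 m, observed ΔE = 497.4 m.
Subtracting the expected shift leaves a residual of -444.2 − (-431.5) = -12.7 m north and 497.4 − (487.4) = 10.0 m east.
Residual distance = √((-12.7)² + 10.0²) = 16.1 m.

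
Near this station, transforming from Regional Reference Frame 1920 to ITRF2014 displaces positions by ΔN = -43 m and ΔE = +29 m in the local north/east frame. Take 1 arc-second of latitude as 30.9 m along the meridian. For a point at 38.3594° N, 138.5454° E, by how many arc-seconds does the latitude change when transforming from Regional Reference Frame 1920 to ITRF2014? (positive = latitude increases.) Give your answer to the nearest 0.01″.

1″ of latitude = 30.90 m, so Δφ = -43.0 / 30.90 = -1.392″.

Δφ = -1.39″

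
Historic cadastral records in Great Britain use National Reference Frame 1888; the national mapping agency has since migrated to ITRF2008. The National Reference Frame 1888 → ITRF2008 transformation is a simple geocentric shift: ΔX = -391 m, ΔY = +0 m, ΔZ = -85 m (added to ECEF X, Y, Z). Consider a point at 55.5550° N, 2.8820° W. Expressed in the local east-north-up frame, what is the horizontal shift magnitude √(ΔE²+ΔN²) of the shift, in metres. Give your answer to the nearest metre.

The local east axis at (φ, λ) is (−sin λ, cos λ, 0), so ΔE = −sin(-2.8820°)·(-391) + cos(-2.8820°)·0 = -19.66 m.
The local north axis is (−sin φ cos λ, −sin φ sin λ, cos φ), giving ΔN = 322.038 + 0.000 − 48.077 = 273.96 m.
Horizontal magnitude = √(ΔE² + ΔN²) = √((-19.66)² + 273.96²) = 274.67 m.

275 m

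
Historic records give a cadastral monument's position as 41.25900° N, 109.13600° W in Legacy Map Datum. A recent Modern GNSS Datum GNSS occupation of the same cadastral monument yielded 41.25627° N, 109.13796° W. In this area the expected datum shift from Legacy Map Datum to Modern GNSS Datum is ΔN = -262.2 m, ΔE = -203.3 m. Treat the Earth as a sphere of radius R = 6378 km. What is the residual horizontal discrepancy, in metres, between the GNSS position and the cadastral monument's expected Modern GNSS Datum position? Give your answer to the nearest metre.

Observed coordinate differences: Δφ = -0.00273°, Δλ = -0.00196°.
Converting to metres (1° lat = 111317 m, cos φ = 0.751736): observed ΔN = -303.9 m, observed ΔE = -164.0 m.
Subtracting the expected shift leaves a residual of -303.9 − (-262.2) = -41.7 m north and -164.0 − (-203.3) = 39.3 m east.
Residual distance = √((-41.7)² + 39.3²) = 57.3 m.

57 m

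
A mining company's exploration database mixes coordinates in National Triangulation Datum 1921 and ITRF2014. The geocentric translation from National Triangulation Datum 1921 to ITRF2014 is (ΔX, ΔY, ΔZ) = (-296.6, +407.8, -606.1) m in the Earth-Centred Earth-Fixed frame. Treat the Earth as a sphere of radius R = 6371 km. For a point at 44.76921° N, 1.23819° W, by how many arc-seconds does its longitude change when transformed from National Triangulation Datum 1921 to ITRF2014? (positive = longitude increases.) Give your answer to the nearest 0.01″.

sin φ = 0.704253, cos φ = 0.709949, sin λ = -0.021609, cos λ = 0.999767.
East component: ΔE = −sin λ·ΔX + cos λ·ΔY = −(-0.021609)(-296.6) + (0.999767)(407.8) = 401.30 m.
1° of latitude spans πR/180 = 111195 m; at latitude φ, 1° of longitude spans that × cos φ = 78942.8 m, so Δλ = 401.30 / 78942.8 × 3600 = 18.300″.

Δλ = 18.30″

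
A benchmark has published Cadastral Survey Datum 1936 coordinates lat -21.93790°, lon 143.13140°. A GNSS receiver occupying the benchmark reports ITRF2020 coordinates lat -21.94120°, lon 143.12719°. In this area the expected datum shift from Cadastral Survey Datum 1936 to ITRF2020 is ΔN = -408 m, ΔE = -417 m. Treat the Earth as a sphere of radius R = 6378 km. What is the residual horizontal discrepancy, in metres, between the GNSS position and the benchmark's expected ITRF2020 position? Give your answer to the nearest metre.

Observed coordinate differences: Δφ = -0.00330°, Δλ = -0.00421°.
Converting to metres (1° lat = 111317 m, cos φ = 0.927589): observed ΔN = -367.3 m, observed ΔE = -434.7 m.
Subtracting the expected shift leaves a residual of -367.3 − (-408) = 40.7 m north and -434.7 − (-417) = -17.7 m east.
Residual distance = √(40.7² + (-17.7)²) = 44.3 m.

44 m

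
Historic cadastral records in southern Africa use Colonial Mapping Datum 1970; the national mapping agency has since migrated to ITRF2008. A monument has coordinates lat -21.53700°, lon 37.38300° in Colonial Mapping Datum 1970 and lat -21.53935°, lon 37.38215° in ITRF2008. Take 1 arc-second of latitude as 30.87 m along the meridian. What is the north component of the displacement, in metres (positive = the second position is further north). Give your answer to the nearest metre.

Δφ = -21.53935° − -21.53700° = -0.00235°; Δλ = 37.38215° − 37.38300° = -0.00085°.
1° of latitude = 3600 × 30.87 = 111132 m.
ΔN = Δφ × 111132 = -261.2 m; ΔE = Δλ × 111132 × cos(-21.53700°) = -0.00085 × 111132 × 0.930181 = -87.9 m.

ΔN = -261 m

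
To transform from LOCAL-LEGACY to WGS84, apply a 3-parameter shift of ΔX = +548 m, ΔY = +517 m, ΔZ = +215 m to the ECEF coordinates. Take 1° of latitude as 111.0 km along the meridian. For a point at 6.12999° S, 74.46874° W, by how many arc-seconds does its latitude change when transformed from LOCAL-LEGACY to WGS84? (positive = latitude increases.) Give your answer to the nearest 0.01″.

sin φ = -0.106785, cos φ = 0.994282, sin λ = -0.963485, cos λ = 0.267764.
North component: ΔN = −sin φ cos λ·ΔX − sin φ sin λ·ΔY + cos φ·ΔZ = −(-0.106785)(0.267764)(548) − (-0.106785)(-0.963485)(517) + (0.994282)(215) = 176.25 m.
1° of latitude spans 111000 m, so Δφ = 176.25 / 111000 × 3600 = 5.716″.

Δφ = 5.72″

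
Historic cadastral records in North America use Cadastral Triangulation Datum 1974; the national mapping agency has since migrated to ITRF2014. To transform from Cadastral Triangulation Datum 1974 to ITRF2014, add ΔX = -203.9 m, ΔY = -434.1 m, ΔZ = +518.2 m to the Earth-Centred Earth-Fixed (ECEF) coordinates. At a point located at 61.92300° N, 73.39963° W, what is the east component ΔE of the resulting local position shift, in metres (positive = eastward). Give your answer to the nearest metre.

ΔE = -319 m

At φ = 61.92300°, λ = -73.39963°: sin φ = 0.882316, cos φ = 0.470658, sin λ = -0.958321, cos λ = 0.285695.
ΔE = −sin λ·ΔX + cos λ·ΔY = −(-0.958321)·(-203.9) + (0.285695)·(-434.1) = -319.42 m.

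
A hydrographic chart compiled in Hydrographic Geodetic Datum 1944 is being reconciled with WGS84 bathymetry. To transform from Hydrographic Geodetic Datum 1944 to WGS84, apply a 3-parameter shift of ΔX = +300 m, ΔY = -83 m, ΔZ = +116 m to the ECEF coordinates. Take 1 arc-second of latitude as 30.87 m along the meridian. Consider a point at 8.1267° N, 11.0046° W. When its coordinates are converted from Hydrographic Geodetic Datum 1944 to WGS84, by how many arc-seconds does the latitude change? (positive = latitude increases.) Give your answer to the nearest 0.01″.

sin φ = 0.141363, cos φ = 0.989958, sin λ = -0.190888, cos λ = 0.981612.
North component: ΔN = −sin φ cos λ·ΔX − sin φ sin λ·ΔY + cos φ·ΔZ = −(0.141363)(0.981612)(300) − (0.141363)(-0.190888)(-83) + (0.989958)(116) = 70.97 m.
1° of latitude spans 3600 × 30.87 = 111132 m, so Δφ = 70.97 / 111132 × 3600 = 2.299″.

Δφ = 2.30″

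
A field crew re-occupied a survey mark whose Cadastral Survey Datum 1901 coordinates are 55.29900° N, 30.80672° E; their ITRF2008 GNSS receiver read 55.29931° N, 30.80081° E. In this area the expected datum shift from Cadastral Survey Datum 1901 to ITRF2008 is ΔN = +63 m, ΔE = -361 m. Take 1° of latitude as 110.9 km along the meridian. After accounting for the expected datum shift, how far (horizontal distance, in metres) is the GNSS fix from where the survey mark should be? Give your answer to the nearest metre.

31 m

Observed coordinate differences: Δφ = +0.00031°, Δλ = -0.00591°.
Converting to metres (1° lat = 110900 m, cos φ = 0.569294): observed ΔN = 34.4 m, observed ΔE = -373.1 m.
Subtracting the expected shift leaves a residual of 34.4 − (63) = -28.6 m north and -373.1 − (-361) = -12.1 m east.
Residual distance = √((-28.6)² + (-12.1)²) = 31.1 m.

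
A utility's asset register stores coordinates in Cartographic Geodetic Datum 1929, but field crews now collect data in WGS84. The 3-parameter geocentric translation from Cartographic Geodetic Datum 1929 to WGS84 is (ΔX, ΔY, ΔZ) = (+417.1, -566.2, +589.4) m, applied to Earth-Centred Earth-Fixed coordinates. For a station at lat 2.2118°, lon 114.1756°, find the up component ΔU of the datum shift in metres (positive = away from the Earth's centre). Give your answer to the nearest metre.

ΔU = -664 m

At φ = 2.2118°, λ = 114.1756°: sin φ = 0.038594, cos φ = 0.999255, sin λ = 0.912295, cos λ = -0.409535.
ΔU = cos φ cos λ·ΔX + cos φ sin λ·ΔY + sin φ·ΔZ = (0.999255)(-0.409535)(417.1) + (0.999255)(0.912295)(-566.2) + (0.038594)(589.4) = -664.10 m.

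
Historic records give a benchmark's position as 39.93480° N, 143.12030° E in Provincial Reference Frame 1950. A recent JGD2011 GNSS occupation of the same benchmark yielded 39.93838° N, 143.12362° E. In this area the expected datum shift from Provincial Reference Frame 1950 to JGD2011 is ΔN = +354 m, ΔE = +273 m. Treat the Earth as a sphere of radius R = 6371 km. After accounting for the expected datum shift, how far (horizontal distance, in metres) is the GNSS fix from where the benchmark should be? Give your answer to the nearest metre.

45 m

Observed coordinate differences: Δφ = +0.00358°, Δλ = +0.00332°.
Converting to metres (1° lat = 111195 m, cos φ = 0.766775): observed ΔN = 398.1 m, observed ΔE = 283.1 m.
Subtracting the expected shift leaves a residual of 398.1 − (354) = 44.1 m north and 283.1 − (273) = 10.1 m east.
Residual distance = √(44.1² + 10.1²) = 45.2 m.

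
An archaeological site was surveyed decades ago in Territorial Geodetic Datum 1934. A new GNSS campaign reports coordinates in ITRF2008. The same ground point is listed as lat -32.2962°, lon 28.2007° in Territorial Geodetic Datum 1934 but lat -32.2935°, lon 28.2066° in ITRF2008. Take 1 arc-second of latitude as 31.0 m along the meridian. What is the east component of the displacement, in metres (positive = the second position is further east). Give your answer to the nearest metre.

ΔE = 557 m

Δφ = -32.2935° − -32.2962° = +0.0027°; Δλ = 28.2066° − 28.2007° = +0.0059°.
1° of latitude = 3600 × 31.00 = 111600 m.
ΔN = Δφ × 111600 = 301.3 m; ΔE = Δλ × 111600 × cos(-32.2962°) = +0.0059 × 111600 × 0.845297 = 556.6 m.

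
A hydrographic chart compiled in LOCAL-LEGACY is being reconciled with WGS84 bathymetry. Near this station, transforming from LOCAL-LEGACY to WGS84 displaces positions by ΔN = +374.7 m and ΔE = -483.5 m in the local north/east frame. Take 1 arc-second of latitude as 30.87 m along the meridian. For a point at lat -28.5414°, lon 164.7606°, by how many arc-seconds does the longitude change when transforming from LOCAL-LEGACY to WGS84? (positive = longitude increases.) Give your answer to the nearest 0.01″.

Δλ = -17.83″

At latitude -28.5414°, cos φ = 0.878472.
1″ of longitude at this latitude = 30.87 × cos φ = 27.1184 m, so Δλ = -483.5 / 27.1184 = -17.829″.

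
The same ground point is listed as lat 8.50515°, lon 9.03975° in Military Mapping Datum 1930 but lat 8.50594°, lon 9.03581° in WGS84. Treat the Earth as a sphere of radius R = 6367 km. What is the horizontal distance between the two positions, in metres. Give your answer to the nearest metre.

442 m

Δφ = 8.50594° − 8.50515° = +0.00079°; Δλ = 9.03581° − 9.03975° = -0.00394°.
1° along a meridian = πR/180 = 111125 m.
ΔN = Δφ × 111125 = 87.8 m; ΔE = Δλ × 111125 × cos(8.50515°) = -0.00394 × 111125 × 0.989003 = -433.0 m.
Distance = √(ΔE² + ΔN²) = √((-433.0)² + 87.8²) = 441.8 m.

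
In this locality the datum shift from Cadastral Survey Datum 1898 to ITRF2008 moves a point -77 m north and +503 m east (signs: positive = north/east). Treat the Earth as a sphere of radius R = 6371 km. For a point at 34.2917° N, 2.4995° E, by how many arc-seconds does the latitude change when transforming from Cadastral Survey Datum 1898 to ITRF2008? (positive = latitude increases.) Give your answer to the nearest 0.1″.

On a sphere of radius R, 1 rad of latitude = R, so Δφ = ΔN / R = -77.0 / 6371000 = -1.2086e-05 rad = -2.493″.

Δφ = -2.5″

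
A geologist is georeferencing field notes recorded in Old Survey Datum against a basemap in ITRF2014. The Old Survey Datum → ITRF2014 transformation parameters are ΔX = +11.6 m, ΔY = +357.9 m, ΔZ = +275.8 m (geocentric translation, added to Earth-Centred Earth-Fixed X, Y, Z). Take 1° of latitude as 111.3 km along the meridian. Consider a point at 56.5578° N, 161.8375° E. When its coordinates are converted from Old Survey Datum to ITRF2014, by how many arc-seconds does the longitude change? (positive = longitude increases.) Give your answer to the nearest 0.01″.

Δλ = -20.17″

sin φ = 0.834442, cos φ = 0.551095, sin λ = 0.311713, cos λ = -0.950176.
East component: ΔE = −sin λ·ΔX + cos λ·ΔY = −(0.311713)(11.6) + (-0.950176)(357.9) = -343.68 m.
1° of latitude spans 111300 m; at latitude φ, 1° of longitude spans that × cos φ = 61336.9 m, so Δλ = -343.68 / 61336.9 × 3600 = -20.172″.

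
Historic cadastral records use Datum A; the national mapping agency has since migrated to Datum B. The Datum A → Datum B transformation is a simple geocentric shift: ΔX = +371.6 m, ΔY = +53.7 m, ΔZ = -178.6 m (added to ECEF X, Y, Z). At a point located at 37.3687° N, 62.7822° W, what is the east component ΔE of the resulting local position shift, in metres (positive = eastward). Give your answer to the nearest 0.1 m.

At φ = 37.3687°, λ = -62.7822°: sin φ = 0.606942, cos φ = 0.794746, sin λ = -0.889274, cos λ = 0.457374.
ΔE = −sin λ·ΔX + cos λ·ΔY = −(-0.889274)·(371.6) + (0.457374)·(53.7) = 355.02 m.

ΔE = 355.0 m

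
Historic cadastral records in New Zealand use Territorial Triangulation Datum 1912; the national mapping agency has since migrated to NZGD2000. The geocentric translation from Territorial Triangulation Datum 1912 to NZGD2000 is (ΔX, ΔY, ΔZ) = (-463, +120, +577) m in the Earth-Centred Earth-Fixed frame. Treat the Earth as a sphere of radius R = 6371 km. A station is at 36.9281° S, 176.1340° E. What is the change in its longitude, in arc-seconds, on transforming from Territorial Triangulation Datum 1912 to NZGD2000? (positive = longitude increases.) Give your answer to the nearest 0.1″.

Δλ = -3.6″

sin φ = -0.600812, cos φ = 0.799390, sin λ = 0.067423, cos λ = -0.997724.
East component: ΔE = −sin λ·ΔX + cos λ·ΔY = −(0.067423)(-463) + (-0.997724)(120) = -88.51 m.
1° of latitude spans πR/180 = 111195 m; at latitude φ, 1° of longitude spans that × cos φ = 88888.1 m, so Δλ = -88.51 / 88888.1 × 3600 = -3.585″.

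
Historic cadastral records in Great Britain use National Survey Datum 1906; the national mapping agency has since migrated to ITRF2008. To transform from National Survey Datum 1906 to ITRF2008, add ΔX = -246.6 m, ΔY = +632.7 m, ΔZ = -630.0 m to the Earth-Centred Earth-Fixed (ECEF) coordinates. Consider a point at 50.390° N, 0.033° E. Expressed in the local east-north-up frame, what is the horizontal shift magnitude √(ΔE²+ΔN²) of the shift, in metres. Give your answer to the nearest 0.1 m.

The local east axis at (φ, λ) is (−sin λ, cos λ, 0), so ΔE = −sin(0.033°)·(-246.6) + cos(0.033°)·632.7 = 632.84 m.
The local north axis is (−sin φ cos λ, −sin φ sin λ, cos φ), giving ΔN = 189.981 − 0.281 − 401.662 = -211.96 m.
Horizontal magnitude = √(ΔE² + ΔN²) = √(632.84² + (-211.96)²) = 667.40 m.

667.4 m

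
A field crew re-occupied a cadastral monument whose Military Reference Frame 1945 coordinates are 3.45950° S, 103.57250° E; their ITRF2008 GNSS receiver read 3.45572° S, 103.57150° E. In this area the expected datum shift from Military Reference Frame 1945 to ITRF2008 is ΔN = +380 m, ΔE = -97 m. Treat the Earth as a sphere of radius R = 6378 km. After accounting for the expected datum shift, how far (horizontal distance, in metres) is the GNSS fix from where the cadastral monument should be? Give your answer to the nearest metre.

Observed coordinate differences: Δφ = +0.00378°, Δλ = -0.00100°.
Converting to metres (1° lat = 111317 m, cos φ = 0.998178): observed ΔN = 420.8 m, observed ΔE = -111.1 m.
Subtracting the expected shift leaves a residual of 420.8 − (380) = 40.8 m north and -111.1 − (-97) = -14.1 m east.
Residual distance = √(40.8² + (-14.1)²) = 43.2 m.

43 m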